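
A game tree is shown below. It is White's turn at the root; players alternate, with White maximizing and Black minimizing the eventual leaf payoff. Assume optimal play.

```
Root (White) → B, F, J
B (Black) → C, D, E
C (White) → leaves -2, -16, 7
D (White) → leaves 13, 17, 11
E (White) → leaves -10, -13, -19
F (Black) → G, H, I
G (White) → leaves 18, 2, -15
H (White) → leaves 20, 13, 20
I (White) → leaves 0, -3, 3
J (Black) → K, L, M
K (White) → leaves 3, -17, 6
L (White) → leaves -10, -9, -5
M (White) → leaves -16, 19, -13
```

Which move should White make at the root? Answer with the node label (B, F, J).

C (White): max(-2, -16, 7) = 7
D (White): max(13, 17, 11) = 17
E (White): max(-10, -13, -19) = -10
B (Black): min(7, 17, -10) = -10
G (White): max(18, 2, -15) = 18
H (White): max(20, 13, 20) = 20
I (White): max(0, -3, 3) = 3
F (Black): min(18, 20, 3) = 3
K (White): max(3, -17, 6) = 6
L (White): max(-10, -9, -5) = -5
M (White): max(-16, 19, -13) = 19
J (Black): min(6, -5, 19) = -5
Root (White): max(-10, 3, -5) = 3
White picks the child with the highest value: F (value 3).

F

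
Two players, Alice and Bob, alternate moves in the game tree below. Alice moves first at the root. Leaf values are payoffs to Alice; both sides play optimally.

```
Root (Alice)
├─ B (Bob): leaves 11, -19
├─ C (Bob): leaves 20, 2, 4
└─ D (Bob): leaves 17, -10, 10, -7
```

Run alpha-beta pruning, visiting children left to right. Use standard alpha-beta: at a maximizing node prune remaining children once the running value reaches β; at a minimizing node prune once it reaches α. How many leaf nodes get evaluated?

B [α=-∞,β=+∞]: v=-19
C [α=-19,β=+∞]: v=2
D [α=2,β=+∞]: v=-10 after child 2 ≤ α → α-cutoff, skip 2
Root [α=-∞,β=+∞]: v=2
Leaves evaluated: 7 of 9.

7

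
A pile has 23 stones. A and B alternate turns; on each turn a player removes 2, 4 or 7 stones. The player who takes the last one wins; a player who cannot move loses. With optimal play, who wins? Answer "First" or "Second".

Mark each pile size as W (mover wins) or L (mover loses):
i:   0  1  2  3  4  5  6  7  8  9 10 11 12 13 14 15 16 17 18 19 20 21 22 23
     L  L  W  W  W  W  L  W  W  L  W  W  L  W  W  L  W  W  L  W  W  L  W  W
Position 23 is W, so the first player wins.

First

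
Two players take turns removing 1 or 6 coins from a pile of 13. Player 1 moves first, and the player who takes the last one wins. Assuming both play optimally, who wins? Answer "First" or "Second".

First

W/L table (W = player to move can force a win):
i:   0  1  2  3  4  5  6  7  8  9 10 11 12 13
     L  W  L  W  L  W  W  L  W  L  W  L  W  W
Position 13 is W, so the first player wins.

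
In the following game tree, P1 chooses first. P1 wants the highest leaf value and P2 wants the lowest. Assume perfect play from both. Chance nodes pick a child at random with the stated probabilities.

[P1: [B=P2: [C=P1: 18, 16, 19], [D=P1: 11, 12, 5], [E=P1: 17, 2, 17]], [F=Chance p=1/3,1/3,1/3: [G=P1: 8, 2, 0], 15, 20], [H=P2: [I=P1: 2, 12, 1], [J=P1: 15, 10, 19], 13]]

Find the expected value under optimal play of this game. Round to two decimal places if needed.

C (P1): max(18, 16, 19) = 19
D (P1): max(11, 12, 5) = 12
E (P1): max(17, 2, 17) = 17
B (P2): min(19, 12, 17) = 12
G (P1): max(8, 2, 0) = 8
F (Chance): 1/3·8 + 1/3·15 + 1/3·20 = 14.33
I (P1): max(2, 12, 1) = 12
J (P1): max(15, 10, 19) = 19
H (P2): min(12, 19, 13) = 12
Root (P1): max(12, 14.33, 12) = 14.33

14.33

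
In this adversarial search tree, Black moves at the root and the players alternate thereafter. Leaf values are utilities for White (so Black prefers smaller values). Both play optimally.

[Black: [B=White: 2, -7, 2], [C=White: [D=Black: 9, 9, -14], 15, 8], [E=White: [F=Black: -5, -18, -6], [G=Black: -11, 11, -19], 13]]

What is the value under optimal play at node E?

F: min(-5, -18, -6) = -18
G: min(-11, 11, -19) = -19
E: max(-18, -19, 13) = 13

13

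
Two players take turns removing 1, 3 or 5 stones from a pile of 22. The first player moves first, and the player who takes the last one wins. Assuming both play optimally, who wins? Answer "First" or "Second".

Positions where the player to move wins (W) vs loses (L):
i:   0  1  2  3  4  5  6  7  8  9 10 11 12 13 14 15 16 17 18 19 20 21 22
     L  W  L  W  L  W  L  W  L  W  L  W  L  W  L  W  L  W  L  W  L  W  L
Position 22 is L, so the second player wins.

Second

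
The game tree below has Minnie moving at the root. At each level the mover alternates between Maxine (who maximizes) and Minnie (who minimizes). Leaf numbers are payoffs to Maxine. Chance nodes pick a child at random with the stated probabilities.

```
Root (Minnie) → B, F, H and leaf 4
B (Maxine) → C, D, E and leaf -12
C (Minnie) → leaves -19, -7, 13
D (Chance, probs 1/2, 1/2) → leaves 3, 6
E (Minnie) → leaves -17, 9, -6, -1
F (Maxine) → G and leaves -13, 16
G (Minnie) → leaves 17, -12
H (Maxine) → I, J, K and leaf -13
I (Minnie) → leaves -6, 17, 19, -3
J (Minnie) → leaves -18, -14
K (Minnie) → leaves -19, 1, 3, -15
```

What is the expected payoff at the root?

C (Minnie): min(-19, -7, 13) = -19
D (Chance): 1/2·3 + 1/2·6 = 4.5
E (Minnie): min(-17, 9, -6, -1) = -17
B (Maxine): max(-19, 4.5, -17, -12) = 4.5
G (Minnie): min(17, -12) = -12
F (Maxine): max(-12, -13, 16) = 16
I (Minnie): min(-6, 17, 19, -3) = -6
J (Minnie): min(-18, -14) = -18
K (Minnie): min(-19, 1, 3, -15) = -19
H (Maxine): max(-6, -18, -19, -13) = -6
Root (Minnie): min(4.5, 16, -6, 4) = -6

-6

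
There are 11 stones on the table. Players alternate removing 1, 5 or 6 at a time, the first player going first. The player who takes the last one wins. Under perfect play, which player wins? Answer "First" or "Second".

Second

Compute winning (W) and losing (L) positions by backward induction:
i:   0  1  2  3  4  5  6  7  8  9 10 11
     L  W  L  W  L  W  W  W  W  W  W  L
Position 11 is L, so the second player wins.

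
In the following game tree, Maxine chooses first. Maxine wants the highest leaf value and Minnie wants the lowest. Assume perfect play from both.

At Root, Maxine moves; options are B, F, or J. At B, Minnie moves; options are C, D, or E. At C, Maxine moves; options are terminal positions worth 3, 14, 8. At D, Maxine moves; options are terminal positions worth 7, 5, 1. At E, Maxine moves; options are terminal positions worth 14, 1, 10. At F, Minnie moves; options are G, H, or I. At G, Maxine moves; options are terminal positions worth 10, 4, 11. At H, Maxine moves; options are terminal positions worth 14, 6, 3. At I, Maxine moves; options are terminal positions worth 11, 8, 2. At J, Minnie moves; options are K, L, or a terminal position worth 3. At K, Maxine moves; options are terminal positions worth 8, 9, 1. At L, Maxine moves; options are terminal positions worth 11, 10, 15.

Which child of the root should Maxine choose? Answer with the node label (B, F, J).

C (Maxine): max(3, 14, 8) = 14
D (Maxine): max(7, 5, 1) = 7
E (Maxine): max(14, 1, 10) = 14
B (Minnie): min(14, 7, 14) = 7
G (Maxine): max(10, 4, 11) = 11
H (Maxine): max(14, 6, 3) = 14
I (Maxine): max(11, 8, 2) = 11
F (Minnie): min(11, 14, 11) = 11
K (Maxine): max(8, 9, 1) = 9
L (Maxine): max(11, 10, 15) = 15
J (Minnie): min(9, 15, 3) = 3
Root (Maxine): max(7, 11, 3) = 11
Maxine picks the child with the highest value: F (value 11).

F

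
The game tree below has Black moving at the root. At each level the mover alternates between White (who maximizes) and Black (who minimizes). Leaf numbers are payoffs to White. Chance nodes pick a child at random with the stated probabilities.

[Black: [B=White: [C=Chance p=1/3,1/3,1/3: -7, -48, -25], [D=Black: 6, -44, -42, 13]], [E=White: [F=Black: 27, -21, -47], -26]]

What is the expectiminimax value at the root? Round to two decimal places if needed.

C (Chance): 1/3·-7 + 1/3·-48 + 1/3·-25 = -26.67
D (Black): min(6, -44, -42, 13) = -44
B (White): max(-26.67, -44) = -26.67
F (Black): min(27, -21, -47) = -47
E (White): max(-47, -26) = -26
Root (Black): min(-26.67, -26) = -26.67

-26.67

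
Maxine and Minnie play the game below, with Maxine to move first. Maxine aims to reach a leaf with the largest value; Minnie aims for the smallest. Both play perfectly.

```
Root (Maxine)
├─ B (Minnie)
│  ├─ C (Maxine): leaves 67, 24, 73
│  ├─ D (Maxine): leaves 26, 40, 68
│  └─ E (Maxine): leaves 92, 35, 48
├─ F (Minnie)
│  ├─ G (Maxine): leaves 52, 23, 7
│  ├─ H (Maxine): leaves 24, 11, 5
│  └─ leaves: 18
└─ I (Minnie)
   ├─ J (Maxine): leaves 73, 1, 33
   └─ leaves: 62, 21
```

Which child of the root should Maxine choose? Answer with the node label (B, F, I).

B

C (Maxine): max(67, 24, 73) = 73
D (Maxine): max(26, 40, 68) = 68
E (Maxine): max(92, 35, 48) = 92
B (Minnie): min(73, 68, 92) = 68
G (Maxine): max(52, 23, 7) = 52
H (Maxine): max(24, 11, 5) = 24
F (Minnie): min(52, 24, 18) = 18
J (Maxine): max(73, 1, 33) = 73
I (Minnie): min(73, 62, 21) = 21
Root (Maxine): max(68, 18, 21) = 68
Maxine picks the child with the highest value: B (value 68).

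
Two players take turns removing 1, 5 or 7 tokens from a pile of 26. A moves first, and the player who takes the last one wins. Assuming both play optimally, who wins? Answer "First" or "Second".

Second

Compute winning (W) and losing (L) positions by backward induction:
i:   0  1  2  3  4  5  6  7  8  9 10 11 12 13 14 15 16 17 18 19 20 21 22 23 24 25 26
     L  W  L  W  L  W  L  W  L  W  L  W  L  W  L  W  L  W  L  W  L  W  L  W  L  W  L
Position 26 is L, so the second player wins.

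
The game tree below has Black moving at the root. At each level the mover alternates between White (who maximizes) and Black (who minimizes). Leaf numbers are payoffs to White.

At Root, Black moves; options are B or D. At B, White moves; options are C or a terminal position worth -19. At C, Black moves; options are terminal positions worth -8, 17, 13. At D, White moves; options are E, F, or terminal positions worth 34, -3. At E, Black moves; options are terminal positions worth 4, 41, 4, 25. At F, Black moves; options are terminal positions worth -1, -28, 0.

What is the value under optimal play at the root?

-8

C (Black): min(-8, 17, 13) = -8
B (White): max(-8, -19) = -8
E (Black): min(4, 41, 4, 25) = 4
F (Black): min(-1, -28, 0) = -28
D (White): max(4, -28, 34, -3) = 34
Root (Black): min(-8, 34) = -8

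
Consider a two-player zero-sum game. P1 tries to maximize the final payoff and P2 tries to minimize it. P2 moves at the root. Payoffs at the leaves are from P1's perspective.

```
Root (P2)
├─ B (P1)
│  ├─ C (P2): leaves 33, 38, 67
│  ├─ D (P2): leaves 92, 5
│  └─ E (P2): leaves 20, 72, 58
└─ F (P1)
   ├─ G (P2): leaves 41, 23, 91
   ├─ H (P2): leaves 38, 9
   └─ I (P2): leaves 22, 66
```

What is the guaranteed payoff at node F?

23

G: min(41, 23, 91) = 23
H: min(38, 9) = 9
I: min(22, 66) = 22
F: max(23, 9, 22) = 23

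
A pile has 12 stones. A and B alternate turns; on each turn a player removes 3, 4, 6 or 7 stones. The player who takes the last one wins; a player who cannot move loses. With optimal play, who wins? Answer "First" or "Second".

Positions where the player to move wins (W) vs loses (L):
i:   0  1  2  3  4  5  6  7  8  9 10 11 12
     L  L  L  W  W  W  W  W  W  W  L  L  L
Position 12 is L, so the second player wins.

Second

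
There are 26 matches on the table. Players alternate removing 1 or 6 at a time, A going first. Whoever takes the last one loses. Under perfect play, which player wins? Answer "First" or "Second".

W/L table (W = player to move can force a win):
i:   0  1  2  3  4  5  6  7  8  9 10 11 12 13 14 15 16 17 18 19 20 21 22 23 24 25 26
     W  L  W  L  W  L  W  W  L  W  L  W  L  W  W  L  W  L  W  L  W  W  L  W  L  W  L
Position 26 is L, so the second player wins.

Second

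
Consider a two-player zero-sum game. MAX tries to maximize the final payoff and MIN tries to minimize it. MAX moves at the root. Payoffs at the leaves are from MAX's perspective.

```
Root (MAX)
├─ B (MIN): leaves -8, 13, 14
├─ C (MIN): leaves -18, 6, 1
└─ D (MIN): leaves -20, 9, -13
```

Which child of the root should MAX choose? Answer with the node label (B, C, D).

B (MIN): min(-8, 13, 14) = -8
C (MIN): min(-18, 6, 1) = -18
D (MIN): min(-20, 9, -13) = -20
Root (MAX): max(-8, -18, -20) = -8
MAX picks the child with the highest value: B (value -8).

B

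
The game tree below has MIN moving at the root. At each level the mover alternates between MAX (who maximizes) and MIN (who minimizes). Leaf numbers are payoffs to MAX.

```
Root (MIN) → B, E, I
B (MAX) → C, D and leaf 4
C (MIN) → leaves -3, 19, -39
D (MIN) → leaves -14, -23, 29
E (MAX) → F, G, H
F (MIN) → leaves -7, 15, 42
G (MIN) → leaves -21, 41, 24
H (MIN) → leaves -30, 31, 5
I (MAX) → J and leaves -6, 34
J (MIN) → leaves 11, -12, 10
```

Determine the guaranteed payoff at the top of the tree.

-7

C (MIN): min(-3, 19, -39) = -39
D (MIN): min(-14, -23, 29) = -23
B (MAX): max(-39, -23, 4) = 4
F (MIN): min(-7, 15, 42) = -7
G (MIN): min(-21, 41, 24) = -21
H (MIN): min(-30, 31, 5) = -30
E (MAX): max(-7, -21, -30) = -7
J (MIN): min(11, -12, 10) = -12
I (MAX): max(-12, -6, 34) = 34
Root (MIN): min(4, -7, 34) = -7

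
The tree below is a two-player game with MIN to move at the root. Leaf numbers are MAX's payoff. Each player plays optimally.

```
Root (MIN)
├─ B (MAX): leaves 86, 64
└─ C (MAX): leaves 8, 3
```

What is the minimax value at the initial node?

B (MAX): max(86, 64) = 86
C (MAX): max(8, 3) = 8
Root (MIN): min(86, 8) = 8

8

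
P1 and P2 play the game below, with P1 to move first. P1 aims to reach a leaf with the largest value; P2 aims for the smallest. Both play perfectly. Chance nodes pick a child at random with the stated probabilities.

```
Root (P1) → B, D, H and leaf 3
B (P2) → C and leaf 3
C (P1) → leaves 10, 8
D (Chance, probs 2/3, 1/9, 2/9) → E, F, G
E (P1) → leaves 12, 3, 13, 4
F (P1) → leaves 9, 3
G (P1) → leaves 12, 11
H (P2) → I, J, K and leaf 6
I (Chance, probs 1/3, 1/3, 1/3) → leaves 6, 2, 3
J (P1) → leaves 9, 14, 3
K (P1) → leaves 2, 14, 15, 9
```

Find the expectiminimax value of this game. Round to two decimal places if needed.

C (P1): max(10, 8) = 10
B (P2): min(10, 3) = 3
E (P1): max(12, 3, 13, 4) = 13
F (P1): max(9, 3) = 9
G (P1): max(12, 11) = 12
D (Chance): 2/3·13 + 1/9·9 + 2/9·12 = 12.33
I (Chance): 1/3·6 + 1/3·2 + 1/3·3 = 3.67
J (P1): max(9, 14, 3) = 14
K (P1): max(2, 14, 15, 9) = 15
H (P2): min(3.67, 14, 15, 6) = 3.67
Root (P1): max(3, 12.33, 3.67, 3) = 12.33

12.33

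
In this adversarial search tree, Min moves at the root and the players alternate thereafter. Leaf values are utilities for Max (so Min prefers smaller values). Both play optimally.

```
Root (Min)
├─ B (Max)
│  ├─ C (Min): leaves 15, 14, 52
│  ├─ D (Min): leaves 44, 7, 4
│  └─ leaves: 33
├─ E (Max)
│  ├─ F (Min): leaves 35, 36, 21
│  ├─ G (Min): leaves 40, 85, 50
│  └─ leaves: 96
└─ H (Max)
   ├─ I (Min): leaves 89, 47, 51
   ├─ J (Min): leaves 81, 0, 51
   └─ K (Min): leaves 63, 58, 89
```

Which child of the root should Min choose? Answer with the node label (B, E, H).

B

C (Min): min(15, 14, 52) = 14
D (Min): min(44, 7, 4) = 4
B (Max): max(14, 4, 33) = 33
F (Min): min(35, 36, 21) = 21
G (Min): min(40, 85, 50) = 40
E (Max): max(21, 40, 96) = 96
I (Min): min(89, 47, 51) = 47
J (Min): min(81, 0, 51) = 0
K (Min): min(63, 58, 89) = 58
H (Max): max(47, 0, 58) = 58
Root (Min): min(33, 96, 58) = 33
Min picks the child with the lowest value: B (value 33).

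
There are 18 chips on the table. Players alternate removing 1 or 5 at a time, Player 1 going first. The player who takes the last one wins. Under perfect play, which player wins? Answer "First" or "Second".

Compute winning (W) and losing (L) positions by backward induction:
i:   0  1  2  3  4  5  6  7  8  9 10 11 12 13 14 15 16 17 18
     L  W  L  W  L  W  L  W  L  W  L  W  L  W  L  W  L  W  L
Position 18 is L, so the second player wins.

Second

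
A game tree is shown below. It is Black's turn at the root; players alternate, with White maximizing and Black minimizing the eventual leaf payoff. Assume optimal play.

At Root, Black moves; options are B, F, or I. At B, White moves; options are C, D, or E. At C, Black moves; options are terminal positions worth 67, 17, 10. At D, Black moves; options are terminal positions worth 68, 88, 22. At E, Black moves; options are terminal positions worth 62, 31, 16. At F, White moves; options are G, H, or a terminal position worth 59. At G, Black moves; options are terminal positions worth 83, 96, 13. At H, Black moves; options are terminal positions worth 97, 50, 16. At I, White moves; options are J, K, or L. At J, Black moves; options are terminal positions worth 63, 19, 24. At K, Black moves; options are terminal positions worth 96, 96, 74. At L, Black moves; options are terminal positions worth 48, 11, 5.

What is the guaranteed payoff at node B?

22

C: min(67, 17, 10) = 10
D: min(68, 88, 22) = 22
E: min(62, 31, 16) = 16
B: max(10, 22, 16) = 22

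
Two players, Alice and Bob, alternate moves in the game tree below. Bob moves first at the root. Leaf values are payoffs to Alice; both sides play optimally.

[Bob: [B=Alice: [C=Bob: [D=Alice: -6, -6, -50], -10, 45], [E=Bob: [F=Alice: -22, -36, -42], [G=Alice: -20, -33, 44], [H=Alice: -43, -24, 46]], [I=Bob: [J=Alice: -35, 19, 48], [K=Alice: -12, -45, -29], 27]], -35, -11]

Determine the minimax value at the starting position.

-35

D (Alice): max(-6, -6, -50) = -6
C (Bob): min(-6, -10, 45) = -10
F (Alice): max(-22, -36, -42) = -22
G (Alice): max(-20, -33, 44) = 44
H (Alice): max(-43, -24, 46) = 46
E (Bob): min(-22, 44, 46) = -22
J (Alice): max(-35, 19, 48) = 48
K (Alice): max(-12, -45, -29) = -12
I (Bob): min(48, -12, 27) = -12
B (Alice): max(-10, -22, -12) = -10
Root (Bob): min(-10, -35, -11) = -35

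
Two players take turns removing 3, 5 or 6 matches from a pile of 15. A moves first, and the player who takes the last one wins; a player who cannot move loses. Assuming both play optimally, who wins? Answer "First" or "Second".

First

i:   0  1  2  3  4  5  6  7  8  9 10 11 12 13 14 15
     L  L  L  W  W  W  W  W  W  L  L  L  W  W  W  W
Position 15 is W, so the first player wins.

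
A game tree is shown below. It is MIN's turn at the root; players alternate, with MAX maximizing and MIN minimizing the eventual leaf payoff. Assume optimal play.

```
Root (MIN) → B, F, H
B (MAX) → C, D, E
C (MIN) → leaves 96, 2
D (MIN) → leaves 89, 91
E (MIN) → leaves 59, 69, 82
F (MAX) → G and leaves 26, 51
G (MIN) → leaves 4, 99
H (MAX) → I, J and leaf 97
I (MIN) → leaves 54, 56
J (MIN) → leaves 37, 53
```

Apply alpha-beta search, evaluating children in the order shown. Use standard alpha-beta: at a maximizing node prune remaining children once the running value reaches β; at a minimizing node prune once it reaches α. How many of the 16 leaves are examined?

C [α=-∞,β=+∞]: v=2
D [α=2,β=+∞]: v=89
E [α=89,β=+∞]: v=59 after child 1 ≤ α → α-cutoff, skip 2
B [α=-∞,β=+∞]: v=89
G [α=-∞,β=89]: v=4
F [α=-∞,β=89]: v=51
I [α=-∞,β=51]: v=54
H [α=-∞,β=51]: v=54 after child 1 ≥ β → β-cutoff, skip 2
Root [α=-∞,β=+∞]: v=51
Leaves evaluated: 11 of 16.

11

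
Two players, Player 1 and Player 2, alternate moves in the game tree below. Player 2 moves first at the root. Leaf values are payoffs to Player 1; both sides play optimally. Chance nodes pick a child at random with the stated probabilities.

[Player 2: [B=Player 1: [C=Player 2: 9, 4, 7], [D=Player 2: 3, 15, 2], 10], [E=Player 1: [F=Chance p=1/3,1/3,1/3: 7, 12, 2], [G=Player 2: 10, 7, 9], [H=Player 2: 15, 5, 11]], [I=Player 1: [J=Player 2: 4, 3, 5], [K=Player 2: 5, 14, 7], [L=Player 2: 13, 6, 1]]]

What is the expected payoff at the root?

5

C (Player 2): min(9, 4, 7) = 4
D (Player 2): min(3, 15, 2) = 2
B (Player 1): max(4, 2, 10) = 10
F (Chance): 1/3·7 + 1/3·12 + 1/3·2 = 7
G (Player 2): min(10, 7, 9) = 7
H (Player 2): min(15, 5, 11) = 5
E (Player 1): max(7, 7, 5) = 7
J (Player 2): min(4, 3, 5) = 3
K (Player 2): min(5, 14, 7) = 5
L (Player 2): min(13, 6, 1) = 1
I (Player 1): max(3, 5, 1) = 5
Root (Player 2): min(10, 7, 5) = 5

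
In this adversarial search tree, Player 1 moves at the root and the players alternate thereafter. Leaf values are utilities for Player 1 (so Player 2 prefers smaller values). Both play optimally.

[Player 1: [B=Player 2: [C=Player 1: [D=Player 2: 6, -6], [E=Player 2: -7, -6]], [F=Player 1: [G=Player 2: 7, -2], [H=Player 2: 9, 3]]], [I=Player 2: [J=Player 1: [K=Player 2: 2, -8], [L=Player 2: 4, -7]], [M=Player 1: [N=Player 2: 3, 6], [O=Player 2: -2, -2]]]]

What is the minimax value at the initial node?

D (Player 2): min(6, -6) = -6
E (Player 2): min(-7, -6) = -7
C (Player 1): max(-6, -7) = -6
G (Player 2): min(7, -2) = -2
H (Player 2): min(9, 3) = 3
F (Player 1): max(-2, 3) = 3
B (Player 2): min(-6, 3) = -6
K (Player 2): min(2, -8) = -8
L (Player 2): min(4, -7) = -7
J (Player 1): max(-8, -7) = -7
N (Player 2): min(3, 6) = 3
O (Player 2): min(-2, -2) = -2
M (Player 1): max(3, -2) = 3
I (Player 2): min(-7, 3) = -7
Root (Player 1): max(-6, -7) = -6

-6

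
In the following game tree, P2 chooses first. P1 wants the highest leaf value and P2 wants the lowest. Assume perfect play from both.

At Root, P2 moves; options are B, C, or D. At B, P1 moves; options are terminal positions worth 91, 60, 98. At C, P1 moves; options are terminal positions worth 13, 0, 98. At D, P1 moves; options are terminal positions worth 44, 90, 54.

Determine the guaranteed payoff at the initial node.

90

B (P1): max(91, 60, 98) = 98
C (P1): max(13, 0, 98) = 98
D (P1): max(44, 90, 54) = 90
Root (P2): min(98, 98, 90) = 90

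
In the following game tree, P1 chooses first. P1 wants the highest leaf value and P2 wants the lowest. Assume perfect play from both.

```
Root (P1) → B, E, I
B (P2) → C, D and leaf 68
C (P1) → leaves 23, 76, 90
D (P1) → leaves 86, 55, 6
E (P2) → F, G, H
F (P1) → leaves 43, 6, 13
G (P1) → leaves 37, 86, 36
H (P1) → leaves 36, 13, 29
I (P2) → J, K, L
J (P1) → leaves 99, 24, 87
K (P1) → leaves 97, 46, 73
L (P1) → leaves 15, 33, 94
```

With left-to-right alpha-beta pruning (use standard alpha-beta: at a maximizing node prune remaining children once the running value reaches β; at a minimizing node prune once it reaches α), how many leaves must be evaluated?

19

C [α=-∞,β=+∞]: v=90
D [α=-∞,β=90]: v=86
B [α=-∞,β=+∞]: v=68
F [α=68,β=+∞]: v=43
E [α=68,β=+∞]: v=43 after child 1 ≤ α → α-cutoff, skip 2
J [α=68,β=+∞]: v=99
K [α=68,β=99]: v=97
L [α=68,β=97]: v=94
I [α=68,β=+∞]: v=94
Root [α=-∞,β=+∞]: v=94
Leaves evaluated: 19 of 25.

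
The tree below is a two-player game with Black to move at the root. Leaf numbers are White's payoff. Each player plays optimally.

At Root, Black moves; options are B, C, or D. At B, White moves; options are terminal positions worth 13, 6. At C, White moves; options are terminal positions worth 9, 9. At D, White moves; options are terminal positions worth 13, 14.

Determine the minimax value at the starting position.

9

B (White): max(13, 6) = 13
C (White): max(9, 9) = 9
D (White): max(13, 14) = 14
Root (Black): min(13, 9, 14) = 9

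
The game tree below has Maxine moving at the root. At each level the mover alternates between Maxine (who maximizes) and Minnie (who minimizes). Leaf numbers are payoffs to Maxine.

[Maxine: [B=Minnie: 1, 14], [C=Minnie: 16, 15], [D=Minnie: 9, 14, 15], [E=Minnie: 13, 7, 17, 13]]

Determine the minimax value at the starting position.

15

B (Minnie): min(1, 14) = 1
C (Minnie): min(16, 15) = 15
D (Minnie): min(9, 14, 15) = 9
E (Minnie): min(13, 7, 17, 13) = 7
Root (Maxine): max(1, 15, 9, 7) = 15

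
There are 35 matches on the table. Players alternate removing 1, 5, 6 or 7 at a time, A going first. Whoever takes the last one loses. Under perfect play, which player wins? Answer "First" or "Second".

Compute winning (W) and losing (L) positions by backward induction:
i:   0  1  2  3  4  5  6  7  8  9 10 11 12 13 14 15 16 17 18 19 20 21 22 23 24 25 26 27 28 29 30 31 32 33 34 35
     W  L  W  L  W  L  W  W  W  W  W  W  W  L  W  L  W  L  W  W  W  W  W  W  W  L  W  L  W  L  W  W  W  W  W  W
Position 35 is W, so the first player wins.

First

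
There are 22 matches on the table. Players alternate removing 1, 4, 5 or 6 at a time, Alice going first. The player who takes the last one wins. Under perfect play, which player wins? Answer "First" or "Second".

First

Mark each pile size as W (mover wins) or L (mover loses):
i:   0  1  2  3  4  5  6  7  8  9 10 11 12 13 14 15 16 17 18 19 20 21 22
     L  W  L  W  W  W  W  W  W  L  W  L  W  W  W  W  W  W  L  W  L  W  W
Position 22 is W, so the first player wins.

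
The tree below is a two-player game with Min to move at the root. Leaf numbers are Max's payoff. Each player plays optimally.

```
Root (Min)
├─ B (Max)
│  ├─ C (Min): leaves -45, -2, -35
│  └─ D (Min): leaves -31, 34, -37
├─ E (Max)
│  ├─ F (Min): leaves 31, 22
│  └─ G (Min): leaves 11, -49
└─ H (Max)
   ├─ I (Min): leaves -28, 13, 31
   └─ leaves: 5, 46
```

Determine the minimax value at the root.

-37

C (Min): min(-45, -2, -35) = -45
D (Min): min(-31, 34, -37) = -37
B (Max): max(-45, -37) = -37
F (Min): min(31, 22) = 22
G (Min): min(11, -49) = -49
E (Max): max(22, -49) = 22
I (Min): min(-28, 13, 31) = -28
H (Max): max(-28, 5, 46) = 46
Root (Min): min(-37, 22, 46) = -37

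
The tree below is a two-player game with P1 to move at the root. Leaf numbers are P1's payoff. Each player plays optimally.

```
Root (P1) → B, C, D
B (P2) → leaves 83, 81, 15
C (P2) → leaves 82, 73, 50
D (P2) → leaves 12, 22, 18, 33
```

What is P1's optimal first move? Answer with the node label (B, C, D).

C

B (P2): min(83, 81, 15) = 15
C (P2): min(82, 73, 50) = 50
D (P2): min(12, 22, 18, 33) = 12
Root (P1): max(15, 50, 12) = 50
P1 picks the child with the highest value: C (value 50).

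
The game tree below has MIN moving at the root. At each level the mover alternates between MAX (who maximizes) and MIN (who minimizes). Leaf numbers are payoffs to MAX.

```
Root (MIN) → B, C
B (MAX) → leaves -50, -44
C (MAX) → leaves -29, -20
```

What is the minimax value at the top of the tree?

B (MAX): max(-50, -44) = -44
C (MAX): max(-29, -20) = -20
Root (MIN): min(-44, -20) = -44

-44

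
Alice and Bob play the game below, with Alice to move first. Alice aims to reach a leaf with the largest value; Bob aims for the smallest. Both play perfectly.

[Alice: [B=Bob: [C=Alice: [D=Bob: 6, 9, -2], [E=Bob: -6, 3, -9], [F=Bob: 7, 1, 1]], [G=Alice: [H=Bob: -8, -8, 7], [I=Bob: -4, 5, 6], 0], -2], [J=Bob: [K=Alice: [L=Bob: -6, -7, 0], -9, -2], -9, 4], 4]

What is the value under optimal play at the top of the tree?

D (Bob): min(6, 9, -2) = -2
E (Bob): min(-6, 3, -9) = -9
F (Bob): min(7, 1, 1) = 1
C (Alice): max(-2, -9, 1) = 1
H (Bob): min(-8, -8, 7) = -8
I (Bob): min(-4, 5, 6) = -4
G (Alice): max(-8, -4, 0) = 0
B (Bob): min(1, 0, -2) = -2
L (Bob): min(-6, -7, 0) = -7
K (Alice): max(-7, -9, -2) = -2
J (Bob): min(-2, -9, 4) = -9
Root (Alice): max(-2, -9, 4) = 4

4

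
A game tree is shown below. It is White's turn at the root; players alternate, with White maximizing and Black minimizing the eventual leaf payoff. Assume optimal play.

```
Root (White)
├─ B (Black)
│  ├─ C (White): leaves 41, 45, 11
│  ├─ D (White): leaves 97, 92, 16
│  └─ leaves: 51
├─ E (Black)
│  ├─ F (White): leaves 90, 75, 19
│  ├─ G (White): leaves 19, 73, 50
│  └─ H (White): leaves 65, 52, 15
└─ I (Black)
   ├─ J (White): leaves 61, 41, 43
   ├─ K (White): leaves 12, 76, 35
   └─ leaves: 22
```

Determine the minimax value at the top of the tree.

65

C (White): max(41, 45, 11) = 45
D (White): max(97, 92, 16) = 97
B (Black): min(45, 97, 51) = 45
F (White): max(90, 75, 19) = 90
G (White): max(19, 73, 50) = 73
H (White): max(65, 52, 15) = 65
E (Black): min(90, 73, 65) = 65
J (White): max(61, 41, 43) = 61
K (White): max(12, 76, 35) = 76
I (Black): min(61, 76, 22) = 22
Root (White): max(45, 65, 22) = 65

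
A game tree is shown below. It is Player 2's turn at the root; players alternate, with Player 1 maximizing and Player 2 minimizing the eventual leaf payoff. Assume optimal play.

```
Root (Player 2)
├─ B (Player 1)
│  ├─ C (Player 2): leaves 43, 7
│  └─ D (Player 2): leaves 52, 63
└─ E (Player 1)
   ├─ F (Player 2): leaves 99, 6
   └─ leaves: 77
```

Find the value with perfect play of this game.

52

C (Player 2): min(43, 7) = 7
D (Player 2): min(52, 63) = 52
B (Player 1): max(7, 52) = 52
F (Player 2): min(99, 6) = 6
E (Player 1): max(6, 77) = 77
Root (Player 2): min(52, 77) = 52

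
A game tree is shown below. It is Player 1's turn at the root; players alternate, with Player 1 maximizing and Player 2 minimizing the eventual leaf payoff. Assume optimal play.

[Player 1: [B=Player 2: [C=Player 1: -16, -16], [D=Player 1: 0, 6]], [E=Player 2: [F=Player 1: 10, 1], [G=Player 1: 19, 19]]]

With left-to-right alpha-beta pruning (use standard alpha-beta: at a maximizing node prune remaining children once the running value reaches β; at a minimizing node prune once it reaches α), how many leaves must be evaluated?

6

C [α=-∞,β=+∞]: v=-16
D [α=-∞,β=-16]: v=0 after child 1 ≥ β → β-cutoff, skip 1
B [α=-∞,β=+∞]: v=-16
F [α=-16,β=+∞]: v=10
G [α=-16,β=10]: v=19 after child 1 ≥ β → β-cutoff, skip 1
E [α=-16,β=+∞]: v=10
Root [α=-∞,β=+∞]: v=10
Leaves evaluated: 6 of 8.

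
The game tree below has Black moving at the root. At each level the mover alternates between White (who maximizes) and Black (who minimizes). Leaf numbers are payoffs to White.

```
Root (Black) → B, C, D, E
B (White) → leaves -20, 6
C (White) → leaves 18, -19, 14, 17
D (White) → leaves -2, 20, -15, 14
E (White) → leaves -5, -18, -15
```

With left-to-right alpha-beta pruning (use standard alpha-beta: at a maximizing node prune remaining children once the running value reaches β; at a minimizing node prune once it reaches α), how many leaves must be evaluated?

8

B [α=-∞,β=+∞]: v=6
C [α=-∞,β=6]: v=18 after child 1 ≥ β → β-cutoff, skip 3
D [α=-∞,β=6]: v=20 after child 2 ≥ β → β-cutoff, skip 2
E [α=-∞,β=6]: v=-5
Root [α=-∞,β=+∞]: v=-5
Leaves evaluated: 8 of 13.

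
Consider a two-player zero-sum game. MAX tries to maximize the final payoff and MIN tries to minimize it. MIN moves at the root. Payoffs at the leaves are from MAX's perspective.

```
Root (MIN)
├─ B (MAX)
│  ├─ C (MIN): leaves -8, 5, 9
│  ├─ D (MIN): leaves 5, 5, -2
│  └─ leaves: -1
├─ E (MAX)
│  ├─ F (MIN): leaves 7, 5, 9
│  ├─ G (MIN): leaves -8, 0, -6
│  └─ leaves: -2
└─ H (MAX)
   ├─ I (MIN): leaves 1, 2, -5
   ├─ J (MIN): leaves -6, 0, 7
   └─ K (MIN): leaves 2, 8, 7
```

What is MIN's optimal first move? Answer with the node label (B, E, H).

C (MIN): min(-8, 5, 9) = -8
D (MIN): min(5, 5, -2) = -2
B (MAX): max(-8, -2, -1) = -1
F (MIN): min(7, 5, 9) = 5
G (MIN): min(-8, 0, -6) = -8
E (MAX): max(5, -8, -2) = 5
I (MIN): min(1, 2, -5) = -5
J (MIN): min(-6, 0, 7) = -6
K (MIN): min(2, 8, 7) = 2
H (MAX): max(-5, -6, 2) = 2
Root (MIN): min(-1, 5, 2) = -1
MIN picks the child with the lowest value: B (value -1).

B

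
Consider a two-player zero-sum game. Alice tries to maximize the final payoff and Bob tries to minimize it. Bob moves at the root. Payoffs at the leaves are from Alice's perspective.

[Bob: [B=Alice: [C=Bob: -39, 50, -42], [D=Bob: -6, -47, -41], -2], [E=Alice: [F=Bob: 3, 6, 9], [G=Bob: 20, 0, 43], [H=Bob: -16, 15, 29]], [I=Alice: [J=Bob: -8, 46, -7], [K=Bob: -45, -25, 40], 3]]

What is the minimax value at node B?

-2

C: min(-39, 50, -42) = -42
D: min(-6, -47, -41) = -47
B: max(-42, -47, -2) = -2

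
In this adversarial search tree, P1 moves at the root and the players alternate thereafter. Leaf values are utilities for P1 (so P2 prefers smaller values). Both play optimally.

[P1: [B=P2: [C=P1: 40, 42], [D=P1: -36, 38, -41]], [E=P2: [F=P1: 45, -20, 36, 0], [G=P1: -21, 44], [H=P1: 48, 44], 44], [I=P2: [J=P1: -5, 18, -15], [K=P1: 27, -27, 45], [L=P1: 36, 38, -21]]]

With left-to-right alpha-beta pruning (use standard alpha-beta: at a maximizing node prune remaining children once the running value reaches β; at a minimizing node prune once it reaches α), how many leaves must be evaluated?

C [α=-∞,β=+∞]: v=42
D [α=-∞,β=42]: v=38
B [α=-∞,β=+∞]: v=38
F [α=38,β=+∞]: v=45
G [α=38,β=45]: v=44
H [α=38,β=44]: v=48 after child 1 ≥ β → β-cutoff, skip 1
E [α=38,β=+∞]: v=44
J [α=44,β=+∞]: v=18
I [α=44,β=+∞]: v=18 after child 1 ≤ α → α-cutoff, skip 2
Root [α=-∞,β=+∞]: v=44
Leaves evaluated: 16 of 23.

16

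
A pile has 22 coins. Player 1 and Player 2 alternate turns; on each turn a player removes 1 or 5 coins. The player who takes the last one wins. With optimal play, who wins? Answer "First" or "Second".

Positions where the player to move wins (W) vs loses (L):
i:   0  1  2  3  4  5  6  7  8  9 10 11 12 13 14 15 16 17 18 19 20 21 22
     L  W  L  W  L  W  L  W  L  W  L  W  L  W  L  W  L  W  L  W  L  W  L
Position 22 is L, so the second player wins.

Second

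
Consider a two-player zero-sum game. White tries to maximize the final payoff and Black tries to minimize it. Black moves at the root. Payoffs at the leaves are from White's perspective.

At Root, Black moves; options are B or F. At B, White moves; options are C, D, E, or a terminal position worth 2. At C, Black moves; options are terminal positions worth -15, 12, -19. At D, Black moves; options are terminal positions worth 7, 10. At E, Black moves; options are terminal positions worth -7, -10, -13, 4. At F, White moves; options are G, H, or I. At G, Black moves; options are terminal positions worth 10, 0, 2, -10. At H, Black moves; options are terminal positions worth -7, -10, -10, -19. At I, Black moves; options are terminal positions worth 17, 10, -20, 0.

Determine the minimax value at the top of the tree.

C (Black): min(-15, 12, -19) = -19
D (Black): min(7, 10) = 7
E (Black): min(-7, -10, -13, 4) = -13
B (White): max(-19, 7, -13, 2) = 7
G (Black): min(10, 0, 2, -10) = -10
H (Black): min(-7, -10, -10, -19) = -19
I (Black): min(17, 10, -20, 0) = -20
F (White): max(-10, -19, -20) = -10
Root (Black): min(7, -10) = -10

-10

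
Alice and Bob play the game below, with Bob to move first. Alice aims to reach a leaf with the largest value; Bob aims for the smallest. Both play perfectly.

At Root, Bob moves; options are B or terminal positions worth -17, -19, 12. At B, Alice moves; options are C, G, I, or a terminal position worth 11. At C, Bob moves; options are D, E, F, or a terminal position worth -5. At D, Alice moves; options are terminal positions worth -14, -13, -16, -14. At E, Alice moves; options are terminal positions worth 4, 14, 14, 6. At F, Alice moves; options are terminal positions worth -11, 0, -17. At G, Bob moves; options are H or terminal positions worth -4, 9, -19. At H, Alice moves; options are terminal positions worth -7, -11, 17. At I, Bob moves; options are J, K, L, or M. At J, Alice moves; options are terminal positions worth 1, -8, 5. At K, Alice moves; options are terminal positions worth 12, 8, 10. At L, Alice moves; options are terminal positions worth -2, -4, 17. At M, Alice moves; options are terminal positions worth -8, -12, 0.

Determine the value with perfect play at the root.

D (Alice): max(-14, -13, -16, -14) = -13
E (Alice): max(4, 14, 14, 6) = 14
F (Alice): max(-11, 0, -17) = 0
C (Bob): min(-13, 14, 0, -5) = -13
H (Alice): max(-7, -11, 17) = 17
G (Bob): min(17, -4, 9, -19) = -19
J (Alice): max(1, -8, 5) = 5
K (Alice): max(12, 8, 10) = 12
L (Alice): max(-2, -4, 17) = 17
M (Alice): max(-8, -12, 0) = 0
I (Bob): min(5, 12, 17, 0) = 0
B (Alice): max(-13, -19, 0, 11) = 11
Root (Bob): min(11, -17, -19, 12) = -19

-19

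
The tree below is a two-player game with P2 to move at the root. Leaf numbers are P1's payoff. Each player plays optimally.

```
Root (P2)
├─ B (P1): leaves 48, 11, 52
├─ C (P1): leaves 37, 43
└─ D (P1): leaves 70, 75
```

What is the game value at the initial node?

43

B (P1): max(48, 11, 52) = 52
C (P1): max(37, 43) = 43
D (P1): max(70, 75) = 75
Root (P2): min(52, 43, 75) = 43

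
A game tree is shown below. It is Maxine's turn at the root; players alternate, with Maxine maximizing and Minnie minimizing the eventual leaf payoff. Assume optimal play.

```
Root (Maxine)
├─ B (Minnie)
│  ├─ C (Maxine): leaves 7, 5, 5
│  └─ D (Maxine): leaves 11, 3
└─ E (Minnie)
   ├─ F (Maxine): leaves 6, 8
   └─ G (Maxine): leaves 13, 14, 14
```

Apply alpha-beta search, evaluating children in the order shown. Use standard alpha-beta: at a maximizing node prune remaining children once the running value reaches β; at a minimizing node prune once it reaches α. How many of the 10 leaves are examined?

7

C [α=-∞,β=+∞]: v=7
D [α=-∞,β=7]: v=11 after child 1 ≥ β → β-cutoff, skip 1
B [α=-∞,β=+∞]: v=7
F [α=7,β=+∞]: v=8
G [α=7,β=8]: v=13 after child 1 ≥ β → β-cutoff, skip 2
E [α=7,β=+∞]: v=8
Root [α=-∞,β=+∞]: v=8
Leaves evaluated: 7 of 10.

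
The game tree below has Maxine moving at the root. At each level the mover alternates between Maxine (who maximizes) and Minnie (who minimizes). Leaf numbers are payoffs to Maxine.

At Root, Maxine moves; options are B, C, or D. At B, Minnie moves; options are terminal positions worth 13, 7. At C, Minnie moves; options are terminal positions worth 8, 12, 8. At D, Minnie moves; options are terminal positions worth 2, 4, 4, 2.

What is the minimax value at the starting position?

B (Minnie): min(13, 7) = 7
C (Minnie): min(8, 12, 8) = 8
D (Minnie): min(2, 4, 4, 2) = 2
Root (Maxine): max(7, 8, 2) = 8

8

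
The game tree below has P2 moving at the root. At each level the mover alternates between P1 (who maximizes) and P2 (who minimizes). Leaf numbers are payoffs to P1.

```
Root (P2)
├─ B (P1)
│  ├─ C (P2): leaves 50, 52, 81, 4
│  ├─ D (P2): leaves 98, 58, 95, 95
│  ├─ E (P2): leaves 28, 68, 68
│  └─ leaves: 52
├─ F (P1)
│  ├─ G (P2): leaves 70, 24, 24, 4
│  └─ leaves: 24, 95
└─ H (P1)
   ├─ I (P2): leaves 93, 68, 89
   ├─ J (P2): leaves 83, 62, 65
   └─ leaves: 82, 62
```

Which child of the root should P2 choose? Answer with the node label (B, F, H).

B

C (P2): min(50, 52, 81, 4) = 4
D (P2): min(98, 58, 95, 95) = 58
E (P2): min(28, 68, 68) = 28
B (P1): max(4, 58, 28, 52) = 58
G (P2): min(70, 24, 24, 4) = 4
F (P1): max(4, 24, 95) = 95
I (P2): min(93, 68, 89) = 68
J (P2): min(83, 62, 65) = 62
H (P1): max(68, 62, 82, 62) = 82
Root (P2): min(58, 95, 82) = 58
P2 picks the child with the lowest value: B (value 58).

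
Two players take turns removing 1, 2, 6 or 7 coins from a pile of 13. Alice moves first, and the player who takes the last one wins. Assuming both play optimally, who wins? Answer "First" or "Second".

First

Mark each pile size as W (mover wins) or L (mover loses):
i:   0  1  2  3  4  5  6  7  8  9 10 11 12 13
     L  W  W  L  W  W  W  W  L  W  W  L  W  W
Position 13 is W, so the first player wins.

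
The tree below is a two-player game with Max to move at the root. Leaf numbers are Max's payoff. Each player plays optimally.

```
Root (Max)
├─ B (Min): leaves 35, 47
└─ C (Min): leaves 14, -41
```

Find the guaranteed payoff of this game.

35

B (Min): min(35, 47) = 35
C (Min): min(14, -41) = -41
Root (Max): max(35, -41) = 35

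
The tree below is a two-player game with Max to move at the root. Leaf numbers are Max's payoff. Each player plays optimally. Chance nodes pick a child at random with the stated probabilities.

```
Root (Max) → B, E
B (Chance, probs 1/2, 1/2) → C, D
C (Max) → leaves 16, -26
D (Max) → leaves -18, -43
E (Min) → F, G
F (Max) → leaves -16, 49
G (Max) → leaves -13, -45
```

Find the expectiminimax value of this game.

-1

C (Max): max(16, -26) = 16
D (Max): max(-18, -43) = -18
B (Chance): 1/2·16 + 1/2·-18 = -1
F (Max): max(-16, 49) = 49
G (Max): max(-13, -45) = -13
E (Min): min(49, -13) = -13
Root (Max): max(-1, -13) = -1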